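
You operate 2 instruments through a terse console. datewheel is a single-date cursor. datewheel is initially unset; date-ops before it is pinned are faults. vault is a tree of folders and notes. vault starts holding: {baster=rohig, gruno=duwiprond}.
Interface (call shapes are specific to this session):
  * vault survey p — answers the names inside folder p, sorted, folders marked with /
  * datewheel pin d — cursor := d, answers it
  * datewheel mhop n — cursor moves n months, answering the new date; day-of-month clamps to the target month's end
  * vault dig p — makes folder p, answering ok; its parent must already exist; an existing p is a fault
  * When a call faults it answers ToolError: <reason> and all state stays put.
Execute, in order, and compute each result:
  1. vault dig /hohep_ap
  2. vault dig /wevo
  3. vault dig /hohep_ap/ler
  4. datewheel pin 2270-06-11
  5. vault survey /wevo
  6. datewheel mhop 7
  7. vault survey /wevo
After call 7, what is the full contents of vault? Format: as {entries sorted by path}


Answer: {baster=rohig, gruno=duwiprond, hohep_ap/, hohep_ap/ler/, wevo/}

Derivation:
-> vault dig(p=/hohep_ap)
<- ok
-> vault dig(p=/wevo)
<- ok
-> vault dig(p=/hohep_ap/ler)
<- ok
-> datewheel pin(d=2270-06-11)
<- 2270-06-11
-> vault survey(p=/wevo)
<- []
-> datewheel mhop(n=7)
<- 2271-01-11
-> vault survey(p=/wevo)
<- []


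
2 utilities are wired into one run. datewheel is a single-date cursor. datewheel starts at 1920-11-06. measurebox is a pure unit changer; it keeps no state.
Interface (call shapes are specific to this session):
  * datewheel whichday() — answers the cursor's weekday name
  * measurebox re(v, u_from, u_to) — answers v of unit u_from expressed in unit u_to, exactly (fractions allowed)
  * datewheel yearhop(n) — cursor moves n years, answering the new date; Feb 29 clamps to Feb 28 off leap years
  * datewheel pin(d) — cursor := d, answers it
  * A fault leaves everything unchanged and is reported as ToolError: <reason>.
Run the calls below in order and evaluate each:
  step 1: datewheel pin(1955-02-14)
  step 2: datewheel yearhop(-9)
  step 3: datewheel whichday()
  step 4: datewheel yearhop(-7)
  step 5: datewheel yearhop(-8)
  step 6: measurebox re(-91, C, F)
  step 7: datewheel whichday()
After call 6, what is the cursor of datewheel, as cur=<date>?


Answer: cur=1931-02-14

Derivation:
// 1. datewheel pin(d: 1955-02-14) -> 1955-02-14
// 2. datewheel yearhop(n: -9) -> 1946-02-14
// 3. datewheel whichday() -> Thursday
// 4. datewheel yearhop(n: -7) -> 1939-02-14
// 5. datewheel yearhop(n: -8) -> 1931-02-14
// 6. measurebox re(v: -91, u_from: C, u_to: F) -> -659/5
// 7. datewheel whichday() -> Saturday


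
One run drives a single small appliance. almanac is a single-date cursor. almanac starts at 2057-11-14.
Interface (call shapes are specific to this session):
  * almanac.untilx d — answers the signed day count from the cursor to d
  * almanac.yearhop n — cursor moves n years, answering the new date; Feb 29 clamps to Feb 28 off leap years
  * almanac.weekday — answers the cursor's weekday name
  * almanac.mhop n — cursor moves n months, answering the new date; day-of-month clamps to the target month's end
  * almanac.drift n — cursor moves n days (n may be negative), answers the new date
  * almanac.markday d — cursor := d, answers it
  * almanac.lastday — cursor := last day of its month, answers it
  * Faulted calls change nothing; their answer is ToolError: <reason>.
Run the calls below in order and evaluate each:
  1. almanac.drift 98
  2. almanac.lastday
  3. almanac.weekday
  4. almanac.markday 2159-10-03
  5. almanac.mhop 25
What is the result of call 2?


Answer: 2058-02-28

Derivation:
I invoke drift passing n: 98, which returns 2058-02-20.
I call lastday(): 2058-02-28.
Calling weekday(), and get Thursday.
Next I call markday passing d: 2159-10-03, and observe 2159-10-03.
Then mhop passing n: 25, and see 2161-11-03.


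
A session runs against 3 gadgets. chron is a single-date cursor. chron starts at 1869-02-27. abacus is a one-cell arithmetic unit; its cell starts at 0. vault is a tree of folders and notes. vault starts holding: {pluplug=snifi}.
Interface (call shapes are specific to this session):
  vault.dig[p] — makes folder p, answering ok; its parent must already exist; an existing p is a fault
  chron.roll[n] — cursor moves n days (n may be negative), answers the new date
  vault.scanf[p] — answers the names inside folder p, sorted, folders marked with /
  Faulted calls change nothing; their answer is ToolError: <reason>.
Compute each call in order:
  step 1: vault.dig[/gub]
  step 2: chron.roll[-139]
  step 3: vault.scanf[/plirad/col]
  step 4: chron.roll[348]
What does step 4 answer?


Answer: 1869-09-24

Derivation:
// vault.dig(p='/gub') : ok
// chron.roll(n='-139') : 1868-10-11
// vault.scanf(p='/plirad/col') : ToolError: not found
// chron.roll(n='348') : 1869-09-24


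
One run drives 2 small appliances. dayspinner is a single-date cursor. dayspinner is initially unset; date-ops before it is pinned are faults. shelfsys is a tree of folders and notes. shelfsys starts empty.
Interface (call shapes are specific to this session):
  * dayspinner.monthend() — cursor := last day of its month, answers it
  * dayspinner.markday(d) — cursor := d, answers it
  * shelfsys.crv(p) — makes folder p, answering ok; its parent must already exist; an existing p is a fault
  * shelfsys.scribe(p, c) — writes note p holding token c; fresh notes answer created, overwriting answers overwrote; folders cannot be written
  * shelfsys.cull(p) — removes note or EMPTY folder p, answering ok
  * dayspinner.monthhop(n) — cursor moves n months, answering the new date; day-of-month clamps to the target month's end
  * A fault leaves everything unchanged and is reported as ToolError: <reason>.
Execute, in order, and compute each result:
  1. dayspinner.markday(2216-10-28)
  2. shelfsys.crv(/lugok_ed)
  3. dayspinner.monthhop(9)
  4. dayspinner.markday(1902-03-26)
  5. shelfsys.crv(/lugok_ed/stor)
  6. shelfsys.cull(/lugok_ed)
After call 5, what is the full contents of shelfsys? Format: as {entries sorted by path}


Answer: {lugok_ed/, lugok_ed/stor/}

Derivation:
~$ dayspinner.markday d='2216-10-28'
= 2216-10-28
~$ shelfsys.crv p='/lugok_ed'
= ok
~$ dayspinner.monthhop n='9'
= 2217-07-28
~$ dayspinner.markday d='1902-03-26'
= 1902-03-26
~$ shelfsys.crv p='/lugok_ed/stor'
= ok
~$ shelfsys.cull p='/lugok_ed'
= ToolError: not empty


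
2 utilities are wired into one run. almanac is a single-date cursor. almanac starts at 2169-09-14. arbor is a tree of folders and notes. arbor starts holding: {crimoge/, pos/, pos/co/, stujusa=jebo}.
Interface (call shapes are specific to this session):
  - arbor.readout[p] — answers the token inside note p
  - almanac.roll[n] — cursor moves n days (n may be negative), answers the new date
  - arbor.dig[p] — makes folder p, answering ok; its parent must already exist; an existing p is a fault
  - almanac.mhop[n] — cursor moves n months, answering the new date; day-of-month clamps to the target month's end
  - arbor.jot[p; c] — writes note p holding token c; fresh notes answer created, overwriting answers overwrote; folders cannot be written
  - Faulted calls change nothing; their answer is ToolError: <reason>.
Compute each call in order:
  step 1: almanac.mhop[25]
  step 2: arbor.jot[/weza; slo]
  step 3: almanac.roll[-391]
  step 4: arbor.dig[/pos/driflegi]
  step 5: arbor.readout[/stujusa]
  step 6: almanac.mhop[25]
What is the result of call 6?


Answer: 2172-10-18

Derivation:
;; mhop(25) => 2171-10-14
;; jot(/weza, slo) => created
;; roll(-391) => 2170-09-18
;; dig(/pos/driflegi) => ok
;; readout(/stujusa) => jebo
;; mhop(25) => 2172-10-18


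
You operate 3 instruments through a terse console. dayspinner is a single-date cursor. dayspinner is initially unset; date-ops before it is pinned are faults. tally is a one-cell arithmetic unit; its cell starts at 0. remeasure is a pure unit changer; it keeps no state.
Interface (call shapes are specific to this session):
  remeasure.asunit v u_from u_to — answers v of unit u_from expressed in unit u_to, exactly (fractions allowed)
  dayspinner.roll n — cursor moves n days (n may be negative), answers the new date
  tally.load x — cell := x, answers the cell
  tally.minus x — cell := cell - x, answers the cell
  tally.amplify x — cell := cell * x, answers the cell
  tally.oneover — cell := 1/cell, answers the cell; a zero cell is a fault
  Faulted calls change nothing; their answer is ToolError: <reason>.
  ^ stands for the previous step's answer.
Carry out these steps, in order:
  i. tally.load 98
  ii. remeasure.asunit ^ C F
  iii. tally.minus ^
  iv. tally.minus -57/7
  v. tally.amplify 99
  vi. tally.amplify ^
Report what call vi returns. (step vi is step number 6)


-> tally.load(x→98)
<- 98
-> remeasure.asunit(v→^, u_from→C, u_to→F)
<- 1042/5
-> tally.minus(x→^)
<- -552/5
-> tally.minus(x→-57/7)
<- -3579/35
-> tally.amplify(x→99)
<- -354321/35
-> tally.amplify(x→^)
<- 125543371041/1225

Answer: 125543371041/1225


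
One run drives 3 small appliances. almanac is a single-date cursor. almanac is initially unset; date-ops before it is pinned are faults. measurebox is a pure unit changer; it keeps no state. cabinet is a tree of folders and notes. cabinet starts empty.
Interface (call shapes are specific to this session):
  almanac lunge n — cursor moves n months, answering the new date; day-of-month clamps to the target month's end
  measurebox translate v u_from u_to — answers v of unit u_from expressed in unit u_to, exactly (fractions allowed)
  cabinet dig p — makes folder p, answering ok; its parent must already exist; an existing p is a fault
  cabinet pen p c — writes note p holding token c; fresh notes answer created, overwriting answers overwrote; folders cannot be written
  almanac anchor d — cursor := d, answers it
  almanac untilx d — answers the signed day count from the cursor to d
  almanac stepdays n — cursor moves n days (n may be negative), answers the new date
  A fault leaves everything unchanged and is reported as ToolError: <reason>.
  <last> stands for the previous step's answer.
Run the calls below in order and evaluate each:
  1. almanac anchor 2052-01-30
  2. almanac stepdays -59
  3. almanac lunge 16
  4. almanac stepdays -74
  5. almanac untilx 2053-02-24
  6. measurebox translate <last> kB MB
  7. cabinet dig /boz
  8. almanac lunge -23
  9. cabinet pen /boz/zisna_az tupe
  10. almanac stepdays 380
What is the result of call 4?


Answer: 2053-01-18

Derivation:
[in] almanac anchor d: 2052-01-30
  2052-01-30
[in] almanac stepdays n: -59
  2051-12-02
[in] almanac lunge n: 16
  2053-04-02
[in] almanac stepdays n: -74
  2053-01-18
[in] almanac untilx d: 2053-02-24
  37
[in] measurebox translate v: <last> u_from: kB u_to: MB
  37/1000
[in] cabinet dig p: /boz
  ok
[in] almanac lunge n: -23
  2051-02-18
[in] cabinet pen p: /boz/zisna_az c: tupe
  created
[in] almanac stepdays n: 380
  2052-03-04


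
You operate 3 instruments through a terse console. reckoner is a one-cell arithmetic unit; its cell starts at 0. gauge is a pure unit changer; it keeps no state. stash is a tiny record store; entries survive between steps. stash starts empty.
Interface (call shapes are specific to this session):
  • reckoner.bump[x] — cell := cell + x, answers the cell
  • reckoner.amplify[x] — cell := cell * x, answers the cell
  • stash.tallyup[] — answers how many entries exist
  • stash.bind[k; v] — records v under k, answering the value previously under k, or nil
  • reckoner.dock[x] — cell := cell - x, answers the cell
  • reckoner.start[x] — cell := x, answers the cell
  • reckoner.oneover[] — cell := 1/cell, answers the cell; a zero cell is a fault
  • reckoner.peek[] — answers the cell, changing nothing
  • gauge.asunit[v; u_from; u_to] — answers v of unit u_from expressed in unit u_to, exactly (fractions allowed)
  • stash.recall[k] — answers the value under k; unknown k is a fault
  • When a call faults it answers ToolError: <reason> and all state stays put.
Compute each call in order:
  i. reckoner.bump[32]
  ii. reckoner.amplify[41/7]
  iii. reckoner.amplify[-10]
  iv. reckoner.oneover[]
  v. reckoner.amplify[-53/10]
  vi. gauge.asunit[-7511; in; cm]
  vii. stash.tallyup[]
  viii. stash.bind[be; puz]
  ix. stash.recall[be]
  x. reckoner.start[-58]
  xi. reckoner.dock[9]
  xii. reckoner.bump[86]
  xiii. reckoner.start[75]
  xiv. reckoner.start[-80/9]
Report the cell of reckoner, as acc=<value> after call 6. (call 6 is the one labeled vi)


>> reckoner.bump(x: 32)
<< 32
>> reckoner.amplify(x: 41/7)
<< 1312/7
>> reckoner.amplify(x: -10)
<< -13120/7
>> reckoner.oneover()
<< -7/13120
>> reckoner.amplify(x: -53/10)
<< 371/131200
>> gauge.asunit(v: -7511, u_from: in, u_to: cm)
<< -953897/50
>> stash.tallyup()
<< 0
>> stash.bind(k: be, v: puz)
<< nil
>> stash.recall(k: be)
<< puz
>> reckoner.start(x: -58)
<< -58
>> reckoner.dock(x: 9)
<< -67
>> reckoner.bump(x: 86)
<< 19
>> reckoner.start(x: 75)
<< 75
>> reckoner.start(x: -80/9)
<< -80/9

Answer: acc=371/131200


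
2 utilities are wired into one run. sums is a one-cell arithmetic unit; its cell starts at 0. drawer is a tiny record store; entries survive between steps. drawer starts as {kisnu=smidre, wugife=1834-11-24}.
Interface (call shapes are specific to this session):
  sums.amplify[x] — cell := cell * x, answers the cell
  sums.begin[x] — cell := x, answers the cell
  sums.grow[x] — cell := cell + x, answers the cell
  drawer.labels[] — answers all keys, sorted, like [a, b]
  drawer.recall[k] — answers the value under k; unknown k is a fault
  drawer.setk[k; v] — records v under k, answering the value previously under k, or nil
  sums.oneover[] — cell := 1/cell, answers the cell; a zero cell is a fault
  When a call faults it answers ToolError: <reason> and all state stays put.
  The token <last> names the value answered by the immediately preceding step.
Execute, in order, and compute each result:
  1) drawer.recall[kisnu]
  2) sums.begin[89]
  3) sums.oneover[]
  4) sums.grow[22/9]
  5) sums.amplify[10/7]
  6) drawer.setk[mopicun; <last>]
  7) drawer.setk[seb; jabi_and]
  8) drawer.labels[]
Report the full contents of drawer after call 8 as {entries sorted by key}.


Answer: {kisnu=smidre, mopicun=2810/801, seb=jabi_and, wugife=1834-11-24}

Derivation:
-- drawer.recall(k→kisnu) -> smidre
-- sums.begin(x→89) -> 89
-- sums.oneover() -> 1/89
-- sums.grow(x→22/9) -> 1967/801
-- sums.amplify(x→10/7) -> 2810/801
-- drawer.setk(k→mopicun, v→<last>) -> nil
-- drawer.setk(k→seb, v→jabi_and) -> nil
-- drawer.labels() -> [kisnu, mopicun, seb, wugife]


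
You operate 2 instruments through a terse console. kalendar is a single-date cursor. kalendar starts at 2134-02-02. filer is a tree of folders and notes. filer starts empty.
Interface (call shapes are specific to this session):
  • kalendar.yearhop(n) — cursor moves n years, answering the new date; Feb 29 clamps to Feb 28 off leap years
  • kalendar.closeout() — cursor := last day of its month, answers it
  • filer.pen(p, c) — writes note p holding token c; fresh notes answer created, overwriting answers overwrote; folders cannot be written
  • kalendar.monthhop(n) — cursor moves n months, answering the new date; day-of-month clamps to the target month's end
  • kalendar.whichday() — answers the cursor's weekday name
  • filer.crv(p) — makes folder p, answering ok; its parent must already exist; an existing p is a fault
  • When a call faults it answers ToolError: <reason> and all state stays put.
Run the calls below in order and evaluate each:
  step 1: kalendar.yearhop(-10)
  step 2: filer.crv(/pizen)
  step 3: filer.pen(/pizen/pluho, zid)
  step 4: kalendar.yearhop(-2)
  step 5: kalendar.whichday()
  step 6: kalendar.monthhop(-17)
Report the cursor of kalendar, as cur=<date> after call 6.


% kalendar.yearhop(n: -10) == 2124-02-02
% filer.crv(p: /pizen) == ok
% filer.pen(p: /pizen/pluho, c: zid) == created
% kalendar.yearhop(n: -2) == 2122-02-02
% kalendar.whichday() == Monday
% kalendar.monthhop(n: -17) == 2120-09-02

Answer: cur=2120-09-02


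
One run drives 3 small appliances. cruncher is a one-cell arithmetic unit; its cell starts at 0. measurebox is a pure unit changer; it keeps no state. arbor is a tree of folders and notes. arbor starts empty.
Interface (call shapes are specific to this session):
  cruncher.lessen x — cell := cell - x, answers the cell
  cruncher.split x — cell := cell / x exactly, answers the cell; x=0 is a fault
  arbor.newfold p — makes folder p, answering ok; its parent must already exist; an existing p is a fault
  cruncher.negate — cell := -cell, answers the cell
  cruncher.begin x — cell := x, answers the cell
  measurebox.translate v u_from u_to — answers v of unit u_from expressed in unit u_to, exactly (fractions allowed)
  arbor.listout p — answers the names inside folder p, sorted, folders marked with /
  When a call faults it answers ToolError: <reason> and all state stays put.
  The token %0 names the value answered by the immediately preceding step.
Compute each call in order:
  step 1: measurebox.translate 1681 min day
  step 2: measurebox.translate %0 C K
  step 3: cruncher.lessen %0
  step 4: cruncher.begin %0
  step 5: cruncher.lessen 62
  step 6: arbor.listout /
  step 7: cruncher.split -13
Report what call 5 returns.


Answer: -484297/1440

Derivation:
% measurebox.translate(v: 1681, u_from: min, u_to: day) -> 1681/1440
% measurebox.translate(v: %0, u_from: C, u_to: K) -> 395017/1440
% cruncher.lessen(x: %0) -> -395017/1440
% cruncher.begin(x: %0) -> -395017/1440
% cruncher.lessen(x: 62) -> -484297/1440
% arbor.listout(p: /) -> []
% cruncher.split(x: -13) -> 484297/18720


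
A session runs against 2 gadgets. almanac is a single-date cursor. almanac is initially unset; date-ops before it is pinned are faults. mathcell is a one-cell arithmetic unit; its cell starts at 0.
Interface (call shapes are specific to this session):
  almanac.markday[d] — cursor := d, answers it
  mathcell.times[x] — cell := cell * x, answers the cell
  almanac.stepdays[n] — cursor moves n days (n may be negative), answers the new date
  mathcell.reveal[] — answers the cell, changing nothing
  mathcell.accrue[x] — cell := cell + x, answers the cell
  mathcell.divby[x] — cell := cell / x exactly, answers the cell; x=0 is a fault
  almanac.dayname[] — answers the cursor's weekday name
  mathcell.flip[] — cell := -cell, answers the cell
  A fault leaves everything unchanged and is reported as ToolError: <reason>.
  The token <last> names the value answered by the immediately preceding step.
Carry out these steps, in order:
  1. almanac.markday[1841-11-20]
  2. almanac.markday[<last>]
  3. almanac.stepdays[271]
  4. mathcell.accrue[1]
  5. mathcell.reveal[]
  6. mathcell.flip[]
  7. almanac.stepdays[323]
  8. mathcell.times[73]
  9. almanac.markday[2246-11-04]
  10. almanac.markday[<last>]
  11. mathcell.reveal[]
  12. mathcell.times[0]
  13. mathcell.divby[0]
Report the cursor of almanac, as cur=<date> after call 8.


// 1. markday(d→1841-11-20) == 1841-11-20
// 2. markday(d→<last>) == 1841-11-20
// 3. stepdays(n→271) == 1842-08-18
// 4. accrue(x→1) == 1
// 5. reveal() == 1
// 6. flip() == -1
// 7. stepdays(n→323) == 1843-07-07
// 8. times(x→73) == -73
// 9. markday(d→2246-11-04) == 2246-11-04
// 10. markday(d→<last>) == 2246-11-04
// 11. reveal() == -73
// 12. times(x→0) == 0
// 13. divby(x→0) == ToolError: division by zero

Answer: cur=1843-07-07


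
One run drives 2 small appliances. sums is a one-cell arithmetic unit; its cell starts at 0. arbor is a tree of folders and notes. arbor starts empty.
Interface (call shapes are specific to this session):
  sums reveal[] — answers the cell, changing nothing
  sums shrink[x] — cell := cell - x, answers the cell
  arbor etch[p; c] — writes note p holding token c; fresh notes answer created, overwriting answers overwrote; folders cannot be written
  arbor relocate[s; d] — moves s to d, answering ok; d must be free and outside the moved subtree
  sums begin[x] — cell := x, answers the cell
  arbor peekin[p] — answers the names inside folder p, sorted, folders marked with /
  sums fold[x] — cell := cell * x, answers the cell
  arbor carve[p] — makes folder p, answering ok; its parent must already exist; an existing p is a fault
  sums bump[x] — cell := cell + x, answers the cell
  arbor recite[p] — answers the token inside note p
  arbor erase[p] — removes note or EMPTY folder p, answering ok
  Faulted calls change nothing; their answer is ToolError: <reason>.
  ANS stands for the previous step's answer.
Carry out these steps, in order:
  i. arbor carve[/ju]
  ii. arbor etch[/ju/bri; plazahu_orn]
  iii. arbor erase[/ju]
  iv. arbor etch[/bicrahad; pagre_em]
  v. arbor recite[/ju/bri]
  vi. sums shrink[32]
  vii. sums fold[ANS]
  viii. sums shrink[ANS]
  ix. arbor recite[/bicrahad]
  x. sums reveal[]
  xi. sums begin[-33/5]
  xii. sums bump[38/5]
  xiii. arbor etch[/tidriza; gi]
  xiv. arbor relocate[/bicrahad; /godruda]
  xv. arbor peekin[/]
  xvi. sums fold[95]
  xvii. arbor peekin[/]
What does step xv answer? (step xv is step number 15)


Answer: [godruda, ju/, tidriza]

Derivation:
$ arbor carve p='/ju'
[out] ok
$ arbor etch p='/ju/bri' c='plazahu_orn'
[out] created
$ arbor erase p='/ju'
[out] ToolError: not empty
$ arbor etch p='/bicrahad' c='pagre_em'
[out] created
$ arbor recite p='/ju/bri'
[out] plazahu_orn
$ sums shrink x='32'
[out] -32
$ sums fold x='ANS'
[out] 1024
$ sums shrink x='ANS'
[out] 0
$ arbor recite p='/bicrahad'
[out] pagre_em
$ sums reveal
[out] 0
$ sums begin x='-33/5'
[out] -33/5
$ sums bump x='38/5'
[out] 1
$ arbor etch p='/tidriza' c='gi'
[out] created
$ arbor relocate s='/bicrahad' d='/godruda'
[out] ok
$ arbor peekin p='/'
[out] [godruda, ju/, tidriza]
$ sums fold x='95'
[out] 95
$ arbor peekin p='/'
[out] [godruda, ju/, tidriza]


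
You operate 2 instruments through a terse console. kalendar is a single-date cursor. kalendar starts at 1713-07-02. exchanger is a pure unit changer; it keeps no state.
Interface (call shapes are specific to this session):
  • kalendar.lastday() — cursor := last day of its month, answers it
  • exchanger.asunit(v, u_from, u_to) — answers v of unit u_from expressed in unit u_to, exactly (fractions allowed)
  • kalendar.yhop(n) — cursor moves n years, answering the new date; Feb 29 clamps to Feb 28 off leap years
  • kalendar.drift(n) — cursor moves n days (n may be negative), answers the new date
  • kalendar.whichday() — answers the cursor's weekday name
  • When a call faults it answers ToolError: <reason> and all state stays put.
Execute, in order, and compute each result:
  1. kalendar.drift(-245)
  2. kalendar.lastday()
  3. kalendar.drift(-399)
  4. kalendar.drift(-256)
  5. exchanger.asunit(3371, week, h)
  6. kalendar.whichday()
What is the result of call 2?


Answer: 1712-10-31

Derivation:
> kalendar.drift n→-245
  1712-10-30
> kalendar.lastday
  1712-10-31
> kalendar.drift n→-399
  1711-09-28
> kalendar.drift n→-256
  1711-01-15
> exchanger.asunit v→3371 u_from→week u_to→h
  566328
> kalendar.whichday
  Thursday


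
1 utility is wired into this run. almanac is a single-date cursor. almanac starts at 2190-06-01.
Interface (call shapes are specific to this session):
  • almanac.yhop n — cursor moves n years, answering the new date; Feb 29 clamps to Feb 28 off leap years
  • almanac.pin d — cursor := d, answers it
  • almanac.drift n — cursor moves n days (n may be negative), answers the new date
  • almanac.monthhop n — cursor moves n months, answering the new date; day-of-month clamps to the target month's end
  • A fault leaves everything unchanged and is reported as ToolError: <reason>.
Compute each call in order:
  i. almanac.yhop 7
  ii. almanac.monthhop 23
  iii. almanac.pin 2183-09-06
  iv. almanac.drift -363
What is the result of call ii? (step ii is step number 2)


Answer: 2199-05-01

Derivation:
% 1. almanac.yhop(n: 7) == 2197-06-01
% 2. almanac.monthhop(n: 23) == 2199-05-01
% 3. almanac.pin(d: 2183-09-06) == 2183-09-06
% 4. almanac.drift(n: -363) == 2182-09-08


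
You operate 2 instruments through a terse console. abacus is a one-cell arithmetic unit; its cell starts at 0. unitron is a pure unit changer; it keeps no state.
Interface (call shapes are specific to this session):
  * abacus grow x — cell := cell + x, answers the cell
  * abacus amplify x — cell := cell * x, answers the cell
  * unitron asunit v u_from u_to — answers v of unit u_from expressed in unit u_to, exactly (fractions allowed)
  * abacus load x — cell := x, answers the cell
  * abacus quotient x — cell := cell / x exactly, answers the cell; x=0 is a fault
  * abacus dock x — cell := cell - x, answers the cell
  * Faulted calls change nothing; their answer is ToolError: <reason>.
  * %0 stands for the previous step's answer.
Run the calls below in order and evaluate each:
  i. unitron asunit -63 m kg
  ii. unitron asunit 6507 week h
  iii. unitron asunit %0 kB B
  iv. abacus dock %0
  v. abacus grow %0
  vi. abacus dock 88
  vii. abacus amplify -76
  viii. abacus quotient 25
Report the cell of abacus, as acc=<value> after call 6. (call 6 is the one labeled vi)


→ unitron asunit(-63, m, kg)
← ToolError: incompatible units
→ unitron asunit(6507, week, h)
← 1093176
→ unitron asunit(%0, kB, B)
← 1093176000
→ abacus dock(%0)
← -1093176000
→ abacus grow(%0)
← -2186352000
→ abacus dock(88)
← -2186352088
→ abacus amplify(-76)
← 166162758688
→ abacus quotient(25)
← 166162758688/25

Answer: acc=-2186352088


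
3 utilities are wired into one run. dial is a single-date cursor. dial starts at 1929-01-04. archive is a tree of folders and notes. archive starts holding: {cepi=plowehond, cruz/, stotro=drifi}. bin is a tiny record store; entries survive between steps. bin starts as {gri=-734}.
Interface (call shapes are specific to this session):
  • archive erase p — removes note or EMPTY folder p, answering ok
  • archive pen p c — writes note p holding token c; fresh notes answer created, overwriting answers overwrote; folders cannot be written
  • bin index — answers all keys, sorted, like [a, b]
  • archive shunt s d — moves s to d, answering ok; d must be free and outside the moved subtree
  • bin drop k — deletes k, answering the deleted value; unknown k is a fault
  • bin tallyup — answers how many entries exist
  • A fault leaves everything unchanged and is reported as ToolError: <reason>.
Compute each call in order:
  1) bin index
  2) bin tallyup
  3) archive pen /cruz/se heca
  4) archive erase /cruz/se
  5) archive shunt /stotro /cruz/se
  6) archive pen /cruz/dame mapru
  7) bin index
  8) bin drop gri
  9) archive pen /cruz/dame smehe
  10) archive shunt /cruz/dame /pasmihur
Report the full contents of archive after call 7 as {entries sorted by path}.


Step: bin index[]
Result: [gri]
Step: bin tallyup[]
Result: 1
Step: archive pen[p→/cruz/se; c→heca]
Result: created
Step: archive erase[p→/cruz/se]
Result: ok
Step: archive shunt[s→/stotro; d→/cruz/se]
Result: ok
Step: archive pen[p→/cruz/dame; c→mapru]
Result: created
Step: bin index[]
Result: [gri]
Step: bin drop[k→gri]
Result: -734
Step: archive pen[p→/cruz/dame; c→smehe]
Result: overwrote
Step: archive shunt[s→/cruz/dame; d→/pasmihur]
Result: ok

Answer: {cepi=plowehond, cruz/, cruz/dame=mapru, cruz/se=drifi}


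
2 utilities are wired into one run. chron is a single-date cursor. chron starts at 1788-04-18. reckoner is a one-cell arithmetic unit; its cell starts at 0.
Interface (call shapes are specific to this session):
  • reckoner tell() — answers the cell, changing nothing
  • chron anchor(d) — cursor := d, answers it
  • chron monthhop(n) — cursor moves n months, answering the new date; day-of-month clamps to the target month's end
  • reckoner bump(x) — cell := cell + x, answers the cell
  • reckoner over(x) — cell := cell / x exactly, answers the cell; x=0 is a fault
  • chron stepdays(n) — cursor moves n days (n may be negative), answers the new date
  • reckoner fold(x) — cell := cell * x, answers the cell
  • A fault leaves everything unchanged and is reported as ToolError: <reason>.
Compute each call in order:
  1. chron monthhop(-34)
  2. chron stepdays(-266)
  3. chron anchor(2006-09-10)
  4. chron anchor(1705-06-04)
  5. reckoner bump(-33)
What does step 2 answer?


Act: chron monthhop[n: -34]
Obs: 1785-06-18
Act: chron stepdays[n: -266]
Obs: 1784-09-25
Act: chron anchor[d: 2006-09-10]
Obs: 2006-09-10
Act: chron anchor[d: 1705-06-04]
Obs: 1705-06-04
Act: reckoner bump[x: -33]
Obs: -33

Answer: 1784-09-25


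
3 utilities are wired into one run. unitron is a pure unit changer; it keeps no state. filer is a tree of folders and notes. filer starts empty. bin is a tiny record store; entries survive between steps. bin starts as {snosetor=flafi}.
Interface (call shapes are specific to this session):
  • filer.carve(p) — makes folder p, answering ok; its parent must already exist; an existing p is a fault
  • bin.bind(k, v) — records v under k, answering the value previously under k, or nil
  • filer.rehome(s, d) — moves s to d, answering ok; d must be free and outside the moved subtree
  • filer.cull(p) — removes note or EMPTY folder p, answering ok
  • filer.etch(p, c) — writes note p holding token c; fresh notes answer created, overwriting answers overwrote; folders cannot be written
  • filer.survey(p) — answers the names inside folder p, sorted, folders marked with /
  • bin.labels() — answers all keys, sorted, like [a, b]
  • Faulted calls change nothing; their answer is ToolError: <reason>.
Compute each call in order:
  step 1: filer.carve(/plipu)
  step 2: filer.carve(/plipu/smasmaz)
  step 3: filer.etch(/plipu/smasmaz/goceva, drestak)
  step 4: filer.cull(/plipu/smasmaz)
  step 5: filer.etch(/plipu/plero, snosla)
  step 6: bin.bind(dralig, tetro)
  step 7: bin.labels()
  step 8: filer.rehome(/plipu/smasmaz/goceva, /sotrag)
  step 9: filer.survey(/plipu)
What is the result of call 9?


Answer: [plero, smasmaz/]

Derivation:
→ filer.carve(p→/plipu)
← ok
→ filer.carve(p→/plipu/smasmaz)
← ok
→ filer.etch(p→/plipu/smasmaz/goceva, c→drestak)
← created
→ filer.cull(p→/plipu/smasmaz)
← ToolError: not empty
→ filer.etch(p→/plipu/plero, c→snosla)
← created
→ bin.bind(k→dralig, v→tetro)
← nil
→ bin.labels()
← [dralig, snosetor]
→ filer.rehome(s→/plipu/smasmaz/goceva, d→/sotrag)
← ok
→ filer.survey(p→/plipu)
← [plero, smasmaz/]


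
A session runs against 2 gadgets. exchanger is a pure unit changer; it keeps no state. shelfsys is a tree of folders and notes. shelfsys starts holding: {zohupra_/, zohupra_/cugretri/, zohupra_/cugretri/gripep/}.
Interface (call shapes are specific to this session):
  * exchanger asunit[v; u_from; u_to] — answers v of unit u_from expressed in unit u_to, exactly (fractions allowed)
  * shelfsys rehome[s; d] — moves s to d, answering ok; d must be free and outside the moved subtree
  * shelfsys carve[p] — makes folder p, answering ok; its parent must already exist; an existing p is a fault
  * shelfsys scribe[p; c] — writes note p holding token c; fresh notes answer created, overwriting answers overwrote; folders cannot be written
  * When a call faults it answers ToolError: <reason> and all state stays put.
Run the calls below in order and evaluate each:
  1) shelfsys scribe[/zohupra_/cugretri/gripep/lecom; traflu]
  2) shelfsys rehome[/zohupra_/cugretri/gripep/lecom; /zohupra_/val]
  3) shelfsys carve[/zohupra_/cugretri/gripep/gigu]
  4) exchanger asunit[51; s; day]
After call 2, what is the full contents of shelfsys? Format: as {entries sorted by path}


Answer: {zohupra_/, zohupra_/cugretri/, zohupra_/cugretri/gripep/, zohupra_/val=traflu}

Derivation:
// shelfsys scribe(p='/zohupra_/cugretri/gripep/lecom', c='traflu') ~> created
// shelfsys rehome(s='/zohupra_/cugretri/gripep/lecom', d='/zohupra_/val') ~> ok
// shelfsys carve(p='/zohupra_/cugretri/gripep/gigu') ~> ok
// exchanger asunit(v='51', u_from='s', u_to='day') ~> 17/28800


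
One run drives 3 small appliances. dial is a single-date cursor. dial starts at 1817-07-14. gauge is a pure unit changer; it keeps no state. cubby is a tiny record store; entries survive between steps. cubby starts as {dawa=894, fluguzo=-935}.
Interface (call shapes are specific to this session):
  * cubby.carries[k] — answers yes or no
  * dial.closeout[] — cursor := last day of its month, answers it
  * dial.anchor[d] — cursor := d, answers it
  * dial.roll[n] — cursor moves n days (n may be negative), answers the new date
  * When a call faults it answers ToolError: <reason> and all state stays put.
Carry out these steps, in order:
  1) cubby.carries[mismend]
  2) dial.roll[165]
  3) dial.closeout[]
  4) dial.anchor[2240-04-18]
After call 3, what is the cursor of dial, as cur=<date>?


Answer: cur=1817-12-31

Derivation:
// 1. cubby.carries(k='mismend') == no
// 2. dial.roll(n='165') == 1817-12-26
// 3. dial.closeout() == 1817-12-31
// 4. dial.anchor(d='2240-04-18') == 2240-04-18


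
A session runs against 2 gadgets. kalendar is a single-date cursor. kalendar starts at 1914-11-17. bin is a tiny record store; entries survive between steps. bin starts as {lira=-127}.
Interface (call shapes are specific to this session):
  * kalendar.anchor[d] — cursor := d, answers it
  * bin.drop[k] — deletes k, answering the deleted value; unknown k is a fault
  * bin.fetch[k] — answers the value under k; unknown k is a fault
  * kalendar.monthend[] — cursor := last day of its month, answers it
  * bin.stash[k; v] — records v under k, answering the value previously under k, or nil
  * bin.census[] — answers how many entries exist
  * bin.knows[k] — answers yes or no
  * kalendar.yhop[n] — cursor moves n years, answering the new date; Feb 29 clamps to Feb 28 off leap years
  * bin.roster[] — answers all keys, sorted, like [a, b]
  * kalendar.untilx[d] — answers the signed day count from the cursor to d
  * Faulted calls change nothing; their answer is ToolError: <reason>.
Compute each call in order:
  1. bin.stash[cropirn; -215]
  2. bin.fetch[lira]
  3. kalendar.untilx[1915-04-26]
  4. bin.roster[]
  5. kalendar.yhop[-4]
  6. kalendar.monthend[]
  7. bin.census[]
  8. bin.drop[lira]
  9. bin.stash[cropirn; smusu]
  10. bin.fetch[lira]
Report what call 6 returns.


Answer: 1910-11-30

Derivation:
~$ stash k=cropirn v=-215
  nil
~$ fetch k=lira
  -127
~$ untilx d=1915-04-26
  160
~$ roster
  [cropirn, lira]
~$ yhop n=-4
  1910-11-17
~$ monthend
  1910-11-30
~$ census
  2
~$ drop k=lira
  -127
~$ stash k=cropirn v=smusu
  -215
~$ fetch k=lira
  ToolError: no such key lira


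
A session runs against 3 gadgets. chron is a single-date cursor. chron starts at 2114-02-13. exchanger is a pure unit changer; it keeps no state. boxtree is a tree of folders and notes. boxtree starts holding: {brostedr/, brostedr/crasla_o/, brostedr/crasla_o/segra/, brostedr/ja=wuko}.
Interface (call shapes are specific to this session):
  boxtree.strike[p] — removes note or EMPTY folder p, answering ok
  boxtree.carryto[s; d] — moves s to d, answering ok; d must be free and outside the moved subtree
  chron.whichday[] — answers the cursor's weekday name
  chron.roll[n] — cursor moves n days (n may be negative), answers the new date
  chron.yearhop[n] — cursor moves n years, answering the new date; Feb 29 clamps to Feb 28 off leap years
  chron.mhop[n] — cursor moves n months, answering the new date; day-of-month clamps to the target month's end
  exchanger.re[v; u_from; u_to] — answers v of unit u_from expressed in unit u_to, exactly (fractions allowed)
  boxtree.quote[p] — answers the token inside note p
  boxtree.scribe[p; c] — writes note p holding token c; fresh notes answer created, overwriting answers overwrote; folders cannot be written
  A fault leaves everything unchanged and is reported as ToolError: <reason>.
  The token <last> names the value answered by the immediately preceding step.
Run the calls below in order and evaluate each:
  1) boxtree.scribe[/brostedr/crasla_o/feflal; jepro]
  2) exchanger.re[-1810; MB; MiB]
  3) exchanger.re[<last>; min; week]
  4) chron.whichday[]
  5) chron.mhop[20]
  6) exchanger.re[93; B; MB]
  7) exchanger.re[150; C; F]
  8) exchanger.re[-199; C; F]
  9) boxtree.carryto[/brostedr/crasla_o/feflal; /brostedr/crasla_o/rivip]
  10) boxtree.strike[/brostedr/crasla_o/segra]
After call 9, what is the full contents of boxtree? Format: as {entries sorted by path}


Answer: {brostedr/, brostedr/crasla_o/, brostedr/crasla_o/rivip=jepro, brostedr/crasla_o/segra/, brostedr/ja=wuko}

Derivation:
>> boxtree.scribe(p: /brostedr/crasla_o/feflal, c: jepro)
<< created
>> exchanger.re(v: -1810, u_from: MB, u_to: MiB)
<< -14140625/8192
>> exchanger.re(v: <last>, u_from: min, u_to: week)
<< -2828125/16515072
>> chron.whichday()
<< Tuesday
>> chron.mhop(n: 20)
<< 2115-10-13
>> exchanger.re(v: 93, u_from: B, u_to: MB)
<< 93/1000000
>> exchanger.re(v: 150, u_from: C, u_to: F)
<< 302
>> exchanger.re(v: -199, u_from: C, u_to: F)
<< -1631/5
>> boxtree.carryto(s: /brostedr/crasla_o/feflal, d: /brostedr/crasla_o/rivip)
<< ok
>> boxtree.strike(p: /brostedr/crasla_o/segra)
<< ok


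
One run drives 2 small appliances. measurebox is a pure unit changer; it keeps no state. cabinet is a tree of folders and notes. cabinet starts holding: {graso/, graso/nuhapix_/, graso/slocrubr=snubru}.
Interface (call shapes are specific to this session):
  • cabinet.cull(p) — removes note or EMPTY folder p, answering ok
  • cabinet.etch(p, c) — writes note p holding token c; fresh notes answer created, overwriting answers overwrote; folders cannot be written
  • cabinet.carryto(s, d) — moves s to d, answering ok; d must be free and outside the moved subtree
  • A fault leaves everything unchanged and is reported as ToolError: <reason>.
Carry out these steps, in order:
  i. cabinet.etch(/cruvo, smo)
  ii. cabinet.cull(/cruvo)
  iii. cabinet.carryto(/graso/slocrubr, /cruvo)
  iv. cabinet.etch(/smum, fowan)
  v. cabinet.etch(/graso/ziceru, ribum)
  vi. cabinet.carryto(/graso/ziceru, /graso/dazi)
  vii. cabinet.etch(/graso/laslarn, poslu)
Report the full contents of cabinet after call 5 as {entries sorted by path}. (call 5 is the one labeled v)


Answer: {cruvo=snubru, graso/, graso/nuhapix_/, graso/ziceru=ribum, smum=fowan}

Derivation:
Act: cabinet.etch[/cruvo; smo]
Obs: created
Act: cabinet.cull[/cruvo]
Obs: ok
Act: cabinet.carryto[/graso/slocrubr; /cruvo]
Obs: ok
Act: cabinet.etch[/smum; fowan]
Obs: created
Act: cabinet.etch[/graso/ziceru; ribum]
Obs: created
Act: cabinet.carryto[/graso/ziceru; /graso/dazi]
Obs: ok
Act: cabinet.etch[/graso/laslarn; poslu]
Obs: created


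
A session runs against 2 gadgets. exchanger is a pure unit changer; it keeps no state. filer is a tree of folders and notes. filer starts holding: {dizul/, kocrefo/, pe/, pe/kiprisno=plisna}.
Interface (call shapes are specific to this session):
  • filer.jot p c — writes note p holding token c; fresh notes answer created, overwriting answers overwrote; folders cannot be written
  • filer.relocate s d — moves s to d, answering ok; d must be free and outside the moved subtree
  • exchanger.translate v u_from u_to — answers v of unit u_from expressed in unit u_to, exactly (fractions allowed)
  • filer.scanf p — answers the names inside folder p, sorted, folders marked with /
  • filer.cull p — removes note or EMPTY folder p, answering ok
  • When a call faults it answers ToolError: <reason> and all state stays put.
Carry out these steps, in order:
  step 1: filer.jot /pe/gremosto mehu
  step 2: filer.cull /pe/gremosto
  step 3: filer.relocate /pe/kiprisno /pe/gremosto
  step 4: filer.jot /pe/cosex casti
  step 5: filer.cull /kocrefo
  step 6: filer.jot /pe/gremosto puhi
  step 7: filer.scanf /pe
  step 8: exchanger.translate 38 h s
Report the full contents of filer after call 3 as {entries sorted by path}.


Calling filer.jot using p→/pe/gremosto, c→mehu: created.
Invoking filer.cull using p→/pe/gremosto, — result: ok.
I invoke filer.relocate using s→/pe/kiprisno, d→/pe/gremosto: ok.
I call filer.jot using p→/pe/cosex, c→casti, giving created.
Invoking filer.cull using p→/kocrefo, yielding ok.
I try filer.jot using p→/pe/gremosto, c→puhi, and get overwrote.
Calling filer.scanf using p→/pe, and get [cosex, gremosto].
I call exchanger.translate using v→38, u_from→h, u_to→s, which returns 136800.

Answer: {dizul/, kocrefo/, pe/, pe/gremosto=plisna}
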